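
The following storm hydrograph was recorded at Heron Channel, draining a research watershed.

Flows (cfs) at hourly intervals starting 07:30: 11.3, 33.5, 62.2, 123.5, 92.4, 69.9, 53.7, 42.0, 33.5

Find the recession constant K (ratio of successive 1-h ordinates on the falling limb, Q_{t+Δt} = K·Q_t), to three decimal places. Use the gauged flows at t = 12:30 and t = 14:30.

K ≈ 0.775

Using the recession-limb readings at t = 12:30 and t = 14:30: Q falls from 69.9 to 42.0 cfs over 2 intervals.
K = (Q₂/Q₁)^(1/2) = (42.0/69.9)^(1/2) = 0.775.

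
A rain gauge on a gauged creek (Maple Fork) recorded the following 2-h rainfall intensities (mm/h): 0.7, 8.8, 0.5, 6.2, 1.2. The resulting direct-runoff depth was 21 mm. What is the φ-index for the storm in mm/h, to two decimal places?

φ ≈ 2.25 mm/h

Only the 2 blocks with intensity above φ contribute runoff: 8.8, 6.2 mm/h.
Σ(I−φ)·Δt = d  ⇒  (8.8+6.2 − 2φ)·2 = 21
φ = (15.00 − 21/2) / 2 = 2.25 mm/h.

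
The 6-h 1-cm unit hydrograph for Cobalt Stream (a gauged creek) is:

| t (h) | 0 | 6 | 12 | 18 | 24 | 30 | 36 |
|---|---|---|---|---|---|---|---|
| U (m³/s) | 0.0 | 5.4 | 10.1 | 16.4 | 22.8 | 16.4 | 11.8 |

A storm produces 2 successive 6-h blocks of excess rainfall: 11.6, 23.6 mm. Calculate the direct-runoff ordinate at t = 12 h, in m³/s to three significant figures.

Q ≈ 24.5 m³/s

By discrete convolution, Q_j = Σ (P_i / 10 mm) · U_{j−i}.
At t = 12 h (j=2): Q = (11.6/10)·10.1 + (23.6/10)·5.4 = 24.5 m³/s.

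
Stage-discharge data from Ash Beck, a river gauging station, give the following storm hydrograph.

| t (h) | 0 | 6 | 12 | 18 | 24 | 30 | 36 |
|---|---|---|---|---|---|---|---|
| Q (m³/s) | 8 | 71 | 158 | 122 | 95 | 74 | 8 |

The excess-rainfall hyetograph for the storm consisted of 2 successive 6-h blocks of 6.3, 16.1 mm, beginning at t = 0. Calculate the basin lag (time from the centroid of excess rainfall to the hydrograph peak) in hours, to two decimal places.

Centroid of excess rainfall: t_c = Σ P_i·t̄_i / ΣP_i = 7.3125 h (block centres at 3, 9 h).
Hydrograph peak occurs at t = 12 h, so basin lag t_L = 12 − 7.3125 = 4.69 h.

t_L ≈ 4.69 h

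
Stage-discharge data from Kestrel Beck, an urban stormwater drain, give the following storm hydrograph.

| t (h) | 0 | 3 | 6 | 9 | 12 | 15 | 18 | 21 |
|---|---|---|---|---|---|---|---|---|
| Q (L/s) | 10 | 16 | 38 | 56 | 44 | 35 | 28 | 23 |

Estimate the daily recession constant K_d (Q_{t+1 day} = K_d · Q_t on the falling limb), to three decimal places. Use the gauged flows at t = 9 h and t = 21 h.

Between t = 9 h and t = 21 h the flow falls from 56 to 23 L/s over 4×3 h = 12 h.
Per-interval ratio K = (23/56)^(1/4) = 0.8005; K_d = K^(24/3) = 0.169.

K_d ≈ 0.169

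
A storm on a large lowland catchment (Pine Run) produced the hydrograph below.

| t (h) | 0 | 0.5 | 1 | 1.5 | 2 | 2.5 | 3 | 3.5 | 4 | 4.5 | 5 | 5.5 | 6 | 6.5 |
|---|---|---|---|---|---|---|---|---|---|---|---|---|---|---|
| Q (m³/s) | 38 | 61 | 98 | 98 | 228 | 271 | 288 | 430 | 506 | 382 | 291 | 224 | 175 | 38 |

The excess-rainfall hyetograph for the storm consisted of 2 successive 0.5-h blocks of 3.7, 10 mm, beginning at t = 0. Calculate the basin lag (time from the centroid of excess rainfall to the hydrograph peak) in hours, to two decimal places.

t_L ≈ 3.39 h

Centroid of excess rainfall: t_c = Σ P_i·t̄_i / ΣP_i = 0.6150 h (block centres at 0.25, 0.75 h).
Hydrograph peak occurs at t = 4 h, so basin lag t_L = 4 − 0.6150 = 3.39 h.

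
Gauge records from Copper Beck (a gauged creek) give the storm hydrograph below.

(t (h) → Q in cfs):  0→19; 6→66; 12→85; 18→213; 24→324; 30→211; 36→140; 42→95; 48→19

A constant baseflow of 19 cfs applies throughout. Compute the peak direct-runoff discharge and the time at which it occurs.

Q_p = 305.0 cfs at t = 24 h

Subtracting baseflow gives direct-runoff ordinates: 0.0, 47.0, 66.0, 194.0, 305.0, 192.0, 121.0, 76.0, 0.0 cfs.
The maximum is 305.0 cfs, occurring at the reading for t = 24 h.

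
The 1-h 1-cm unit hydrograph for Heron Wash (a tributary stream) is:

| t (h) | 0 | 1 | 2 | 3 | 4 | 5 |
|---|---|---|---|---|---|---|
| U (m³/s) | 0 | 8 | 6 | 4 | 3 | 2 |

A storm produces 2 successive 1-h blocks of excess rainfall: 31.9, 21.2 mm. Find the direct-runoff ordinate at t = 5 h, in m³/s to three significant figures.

By discrete convolution, Q_j = Σ (P_i / 10 mm) · U_{j−i}.
At t = 5 h (j=5): Q = (31.9/10)·2 + (21.2/10)·3 = 12.7 m³/s.

Q ≈ 12.7 m³/s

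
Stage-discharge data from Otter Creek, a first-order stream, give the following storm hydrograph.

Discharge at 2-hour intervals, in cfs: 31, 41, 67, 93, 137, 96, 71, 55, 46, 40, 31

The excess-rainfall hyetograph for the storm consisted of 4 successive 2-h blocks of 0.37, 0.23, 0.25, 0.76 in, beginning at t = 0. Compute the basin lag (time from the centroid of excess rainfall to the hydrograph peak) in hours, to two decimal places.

Centroid of excess rainfall: t_c = Σ P_i·t̄_i / ΣP_i = 4.7391 h (block centres at 1, 3, 5, 7 h).
Hydrograph peak occurs at t = 8 h, so basin lag t_L = 8 − 4.7391 = 3.26 h.

t_L ≈ 3.26 h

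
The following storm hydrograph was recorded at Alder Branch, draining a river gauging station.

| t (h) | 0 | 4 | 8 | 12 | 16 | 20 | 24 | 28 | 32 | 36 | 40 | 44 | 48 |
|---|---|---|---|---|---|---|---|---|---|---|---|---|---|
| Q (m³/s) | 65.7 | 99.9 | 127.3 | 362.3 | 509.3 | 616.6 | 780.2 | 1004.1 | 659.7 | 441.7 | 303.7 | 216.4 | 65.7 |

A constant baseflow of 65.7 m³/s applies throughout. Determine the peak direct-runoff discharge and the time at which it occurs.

Subtracting baseflow gives direct-runoff ordinates: 0.0, 34.2, 61.6, 296.6, 443.6, 550.9, 714.5, 938.4, 594.0, 376.0, 238.0, 150.7, 0.0 m³/s.
The maximum is 938.4 m³/s, occurring at the reading for t = 28 h.

Q_p = 938.4 m³/s at t = 28 h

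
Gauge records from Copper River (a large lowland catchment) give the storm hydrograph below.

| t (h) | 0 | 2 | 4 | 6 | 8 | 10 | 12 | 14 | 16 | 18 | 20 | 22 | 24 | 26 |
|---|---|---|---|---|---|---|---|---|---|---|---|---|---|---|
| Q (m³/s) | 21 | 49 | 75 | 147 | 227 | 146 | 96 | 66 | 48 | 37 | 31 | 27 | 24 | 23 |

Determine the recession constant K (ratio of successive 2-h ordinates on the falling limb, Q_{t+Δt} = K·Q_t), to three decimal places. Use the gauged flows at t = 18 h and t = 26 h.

Using the recession-limb readings at t = 18 h and t = 26 h: Q falls from 37 to 23 m³/s over 4 intervals.
K = (Q₂/Q₁)^(1/4) = (23/37)^(1/4) = 0.888.

K ≈ 0.888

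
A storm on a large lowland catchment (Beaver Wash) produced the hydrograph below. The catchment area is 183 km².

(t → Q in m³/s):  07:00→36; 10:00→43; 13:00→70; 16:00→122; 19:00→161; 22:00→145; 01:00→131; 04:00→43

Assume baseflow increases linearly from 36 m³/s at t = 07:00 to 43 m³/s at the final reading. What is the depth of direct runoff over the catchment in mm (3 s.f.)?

Direct runoff: 0.00, 6.00, 32.00, 83.00, 121.00, 104.00, 89.00, 0.00 m³/s; ΣQ_DR = 435.0 m³/s.
V = ΣQ_DR · Δt = 435.0 × 10800 s = 4.698 × 10^6 m³.
Over A = 183 km², depth = V / A = 25.7 mm.

d ≈ 25.7 mm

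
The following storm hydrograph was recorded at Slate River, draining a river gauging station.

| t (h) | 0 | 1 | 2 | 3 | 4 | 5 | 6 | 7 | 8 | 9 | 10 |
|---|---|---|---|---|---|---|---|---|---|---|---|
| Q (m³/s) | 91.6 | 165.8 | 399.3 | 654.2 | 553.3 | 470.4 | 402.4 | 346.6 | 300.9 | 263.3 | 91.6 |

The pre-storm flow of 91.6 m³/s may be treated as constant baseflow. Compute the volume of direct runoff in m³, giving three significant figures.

V ≈ 9.83 × 10^6 m³

Direct-runoff ordinates (Q − Q_b): 0.0, 74.2, 307.7, 562.6, 461.7, 378.8, 310.8, 255.0, 209.3, 171.7, 0.0 m³/s.
ΣQ_DR = 2732 m³/s.
With Δt = 1 h = 3600 s, V = ΣQ_DR · Δt = 2732 × 3600 = 9.83 × 10^6 m³.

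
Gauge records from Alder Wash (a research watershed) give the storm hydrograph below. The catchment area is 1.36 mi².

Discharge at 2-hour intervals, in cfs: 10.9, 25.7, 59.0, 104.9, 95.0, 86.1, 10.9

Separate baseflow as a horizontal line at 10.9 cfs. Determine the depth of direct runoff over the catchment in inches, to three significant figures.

d ≈ 0.721 in

Direct runoff: 0.0, 14.8, 48.1, 94.0, 84.1, 75.2, 0.0 cfs; ΣQ_DR = 316.2 cfs.
V = ΣQ_DR · Δt = 316.2 × 7200 s = 2.277 × 10^6 ft³.
Over A = 1.36 mi², depth = V / A = 0.721 in.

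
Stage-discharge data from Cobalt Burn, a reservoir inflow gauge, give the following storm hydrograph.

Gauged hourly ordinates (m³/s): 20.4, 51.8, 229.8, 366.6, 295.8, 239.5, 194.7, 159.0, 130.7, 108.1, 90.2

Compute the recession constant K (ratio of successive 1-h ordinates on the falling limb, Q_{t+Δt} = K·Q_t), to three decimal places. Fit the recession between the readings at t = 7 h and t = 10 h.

Using the recession-limb readings at t = 7 h and t = 10 h: Q falls from 159.0 to 90.2 m³/s over 3 intervals.
K = (Q₂/Q₁)^(1/3) = (90.2/159.0)^(1/3) = 0.828.

K ≈ 0.828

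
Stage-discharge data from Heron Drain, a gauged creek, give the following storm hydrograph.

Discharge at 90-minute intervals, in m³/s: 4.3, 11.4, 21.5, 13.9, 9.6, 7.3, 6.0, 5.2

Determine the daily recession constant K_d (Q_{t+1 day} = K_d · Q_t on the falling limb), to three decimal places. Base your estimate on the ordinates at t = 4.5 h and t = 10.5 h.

K_d ≈ 0.020

Between t = 4.5 h and t = 10.5 h the flow falls from 13.9 to 5.2 m³/s over 4×1.5 h = 6 h.
Per-interval ratio K = (5.2/13.9)^(1/4) = 0.7821; K_d = K^(24/1.5) = 0.020.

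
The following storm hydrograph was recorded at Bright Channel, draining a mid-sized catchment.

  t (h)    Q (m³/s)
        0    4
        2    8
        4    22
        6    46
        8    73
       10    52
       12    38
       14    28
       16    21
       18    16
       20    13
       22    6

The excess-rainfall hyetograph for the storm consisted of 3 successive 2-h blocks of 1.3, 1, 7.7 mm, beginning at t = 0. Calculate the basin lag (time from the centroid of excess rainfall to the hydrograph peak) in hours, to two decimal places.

Centroid of excess rainfall: t_c = Σ P_i·t̄_i / ΣP_i = 4.2800 h (block centres at 1, 3, 5 h).
Hydrograph peak occurs at t = 8 h, so basin lag t_L = 8 − 4.2800 = 3.72 h.

t_L ≈ 3.72 h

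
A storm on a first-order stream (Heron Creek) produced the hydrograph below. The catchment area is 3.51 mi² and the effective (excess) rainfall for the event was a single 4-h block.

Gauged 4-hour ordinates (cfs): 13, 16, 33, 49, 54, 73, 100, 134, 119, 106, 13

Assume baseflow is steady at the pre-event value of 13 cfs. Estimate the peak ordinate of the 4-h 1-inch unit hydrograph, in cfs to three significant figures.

U_p ≈ 121 cfs

Direct runoff: 0.0, 3.0, 20.0, 36.0, 41.0, 60.0, 87.0, 121.0, 106.0, 93.0, 0.0 cfs; ΣQ_DR = 567.0 cfs, peak = 121.0 cfs.
Runoff depth d = ΣQ_DR·Δt / A = 567.0 × 14400 / (3.51 mi²) = 1.001 in.
The 1-inch UH is the DRH scaled by (1 in)/d, so U_p = 121.0 × 1/1.001 = 121 cfs.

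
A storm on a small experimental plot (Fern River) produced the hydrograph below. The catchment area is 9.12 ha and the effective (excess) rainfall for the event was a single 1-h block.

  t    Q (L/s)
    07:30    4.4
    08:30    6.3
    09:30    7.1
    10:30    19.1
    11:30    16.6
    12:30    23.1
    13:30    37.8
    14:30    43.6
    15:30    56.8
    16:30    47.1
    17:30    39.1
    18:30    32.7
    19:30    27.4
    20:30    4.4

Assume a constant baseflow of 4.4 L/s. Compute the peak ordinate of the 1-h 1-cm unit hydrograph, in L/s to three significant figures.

U_p ≈ 43.7 L/s

Direct runoff: 0.0, 1.9, 2.7, 14.7, 12.2, 18.7, 33.4, 39.2, 52.4, 42.7, 34.7, 28.3, 23.0, 0.0 L/s; ΣQ_DR = 303.9 L/s, peak = 52.4 L/s.
Runoff depth d = ΣQ_DR·Δt / A = 303.9 × 3600 / (9.12 ha) = 12.00 mm.
The 1-cm UH is the DRH scaled by (10 mm)/d, so U_p = 52.4 × 10/12.00 = 43.7 L/s.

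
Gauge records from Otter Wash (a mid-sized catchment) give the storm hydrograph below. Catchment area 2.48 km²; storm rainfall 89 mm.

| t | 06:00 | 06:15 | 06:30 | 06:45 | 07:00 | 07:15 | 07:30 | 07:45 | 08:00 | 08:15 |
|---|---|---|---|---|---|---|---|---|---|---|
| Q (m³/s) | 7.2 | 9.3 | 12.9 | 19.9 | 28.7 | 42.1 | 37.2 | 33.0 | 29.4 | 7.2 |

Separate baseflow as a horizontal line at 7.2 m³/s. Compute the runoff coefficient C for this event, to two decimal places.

C ≈ 0.63

ΣQ_DR = 154.9 m³/s; V = ΣQ_DR·Δt = 1.394 × 10^5 m³.
Runoff depth d = V / A = 56.21 mm.
C = d / P = 56.21 / 89 = 0.63.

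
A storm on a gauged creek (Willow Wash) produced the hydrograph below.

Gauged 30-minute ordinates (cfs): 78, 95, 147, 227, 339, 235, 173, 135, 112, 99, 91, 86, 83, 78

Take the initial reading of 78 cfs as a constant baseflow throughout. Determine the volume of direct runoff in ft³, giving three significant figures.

Direct-runoff ordinates (Q − Q_b): 0.0, 17.0, 69.0, 149.0, 261.0, 157.0, 95.0, 57.0, 34.0, 21.0, 13.0, 8.0, 5.0, 0.0 cfs.
ΣQ_DR = 886.0 cfs.
With Δt = 0.5 h = 1800 s, V = ΣQ_DR · Δt = 886.0 × 1800 = 1.59 × 10^6 ft³.

V ≈ 1.59 × 10^6 ft³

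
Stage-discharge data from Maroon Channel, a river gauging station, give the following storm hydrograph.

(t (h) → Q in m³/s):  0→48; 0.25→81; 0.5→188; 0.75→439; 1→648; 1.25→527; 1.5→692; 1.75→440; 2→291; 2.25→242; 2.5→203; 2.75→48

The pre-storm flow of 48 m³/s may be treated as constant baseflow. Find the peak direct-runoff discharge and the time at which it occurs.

Subtracting baseflow gives direct-runoff ordinates: 0.0, 33.0, 140.0, 391.0, 600.0, 479.0, 644.0, 392.0, 243.0, 194.0, 155.0, 0.0 m³/s.
The maximum is 644.0 m³/s, occurring at the reading for t = 1.5 h.

Q_p = 644.0 m³/s at t = 1.5 h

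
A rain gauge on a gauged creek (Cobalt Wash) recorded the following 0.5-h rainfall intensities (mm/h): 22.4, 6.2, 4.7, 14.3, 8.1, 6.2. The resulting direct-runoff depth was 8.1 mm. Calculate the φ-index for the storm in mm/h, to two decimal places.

Only the 2 blocks with intensity above φ contribute runoff: 22.4, 14.3 mm/h.
Σ(I−φ)·Δt = d  ⇒  (22.4+14.3 − 2φ)·0.5 = 8.1
φ = (36.70 − 8.1/0.5) / 2 = 10.25 mm/h.

φ ≈ 10.25 mm/h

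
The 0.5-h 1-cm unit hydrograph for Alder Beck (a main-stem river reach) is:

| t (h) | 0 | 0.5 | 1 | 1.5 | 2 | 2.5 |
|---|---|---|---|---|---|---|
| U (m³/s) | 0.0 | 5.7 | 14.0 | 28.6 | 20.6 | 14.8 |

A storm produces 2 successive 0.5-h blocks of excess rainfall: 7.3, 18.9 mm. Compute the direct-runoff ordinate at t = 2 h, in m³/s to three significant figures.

By discrete convolution, Q_j = Σ (P_i / 10 mm) · U_{j−i}.
At t = 2 h (j=4): Q = (7.3/10)·20.6 + (18.9/10)·28.6 = 69.1 m³/s.

Q ≈ 69.1 m³/s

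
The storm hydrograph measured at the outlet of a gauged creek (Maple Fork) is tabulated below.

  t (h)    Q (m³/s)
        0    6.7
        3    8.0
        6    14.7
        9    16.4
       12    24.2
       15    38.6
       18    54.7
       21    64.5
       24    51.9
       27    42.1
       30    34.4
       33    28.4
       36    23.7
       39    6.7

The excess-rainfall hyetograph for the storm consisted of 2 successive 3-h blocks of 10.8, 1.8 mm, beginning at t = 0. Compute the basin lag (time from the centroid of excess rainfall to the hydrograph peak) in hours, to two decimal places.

t_L ≈ 19.07 h

Centroid of excess rainfall: t_c = Σ P_i·t̄_i / ΣP_i = 1.9286 h (block centres at 1.5, 4.5 h).
Hydrograph peak occurs at t = 21 h, so basin lag t_L = 21 − 1.9286 = 19.07 h.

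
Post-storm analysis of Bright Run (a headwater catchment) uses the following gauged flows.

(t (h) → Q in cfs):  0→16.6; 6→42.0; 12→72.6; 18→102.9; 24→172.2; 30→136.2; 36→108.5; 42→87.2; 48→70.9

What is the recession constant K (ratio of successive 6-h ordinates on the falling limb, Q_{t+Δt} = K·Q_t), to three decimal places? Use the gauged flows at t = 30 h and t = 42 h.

Using the recession-limb readings at t = 30 h and t = 42 h: Q falls from 136.2 to 87.2 cfs over 2 intervals.
K = (Q₂/Q₁)^(1/2) = (87.2/136.2)^(1/2) = 0.800.

K ≈ 0.800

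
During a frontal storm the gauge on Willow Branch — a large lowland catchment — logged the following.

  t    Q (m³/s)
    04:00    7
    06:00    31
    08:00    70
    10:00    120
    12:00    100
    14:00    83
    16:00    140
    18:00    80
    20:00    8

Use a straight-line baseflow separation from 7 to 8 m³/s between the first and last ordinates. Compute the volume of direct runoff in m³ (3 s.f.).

V ≈ 4.11 × 10^6 m³

Direct-runoff ordinates (Q − Q_b): 0.00, 23.88, 62.75, 112.62, 92.50, 75.38, 132.25, 72.12, 0.00 m³/s.
ΣQ_DR = 571.5 m³/s.
With Δt = 2 h = 7200 s, V = ΣQ_DR · Δt = 571.5 × 7200 = 4.11 × 10^6 m³.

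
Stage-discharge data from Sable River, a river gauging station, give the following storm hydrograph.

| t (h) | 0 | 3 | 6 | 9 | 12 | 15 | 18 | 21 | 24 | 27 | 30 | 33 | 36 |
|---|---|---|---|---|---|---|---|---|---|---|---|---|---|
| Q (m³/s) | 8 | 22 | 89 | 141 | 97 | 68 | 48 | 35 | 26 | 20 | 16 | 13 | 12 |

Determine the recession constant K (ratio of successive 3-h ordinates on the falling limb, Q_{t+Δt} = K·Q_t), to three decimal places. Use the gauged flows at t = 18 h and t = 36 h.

Using the recession-limb readings at t = 18 h and t = 36 h: Q falls from 48 to 12 m³/s over 6 intervals.
K = (Q₂/Q₁)^(1/6) = (12/48)^(1/6) = 0.794.

K ≈ 0.794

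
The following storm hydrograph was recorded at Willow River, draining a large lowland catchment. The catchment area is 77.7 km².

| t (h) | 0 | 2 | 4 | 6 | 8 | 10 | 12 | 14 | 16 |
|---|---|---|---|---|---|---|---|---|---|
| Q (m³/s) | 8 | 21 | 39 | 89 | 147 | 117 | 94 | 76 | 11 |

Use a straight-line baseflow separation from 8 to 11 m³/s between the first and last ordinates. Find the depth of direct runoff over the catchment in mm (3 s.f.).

d ≈ 47.9 mm

Direct runoff: 0.00, 12.62, 30.25, 79.88, 137.50, 107.12, 83.75, 65.38, 0.00 m³/s; ΣQ_DR = 516.5 m³/s.
V = ΣQ_DR · Δt = 516.5 × 7200 s = 3.719 × 10^6 m³.
Over A = 77.7 km², depth = V / A = 47.9 mm.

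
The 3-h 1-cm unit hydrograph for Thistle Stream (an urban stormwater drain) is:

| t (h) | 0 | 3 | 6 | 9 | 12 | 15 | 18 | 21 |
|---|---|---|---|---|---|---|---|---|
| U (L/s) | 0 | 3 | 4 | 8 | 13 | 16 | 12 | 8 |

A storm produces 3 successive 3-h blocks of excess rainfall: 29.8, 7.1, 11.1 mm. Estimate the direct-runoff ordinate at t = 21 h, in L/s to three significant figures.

By discrete convolution, Q_j = Σ (P_i / 10 mm) · U_{j−i}.
At t = 21 h (j=7): Q = (29.8/10)·8 + (7.1/10)·12 + (11.1/10)·16 = 50.1 L/s.

Q ≈ 50.1 L/s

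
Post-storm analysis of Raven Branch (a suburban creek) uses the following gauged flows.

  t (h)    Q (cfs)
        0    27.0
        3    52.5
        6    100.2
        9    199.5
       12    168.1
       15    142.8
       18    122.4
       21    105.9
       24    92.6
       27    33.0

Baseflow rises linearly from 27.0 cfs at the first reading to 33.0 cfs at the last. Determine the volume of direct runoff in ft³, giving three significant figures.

V ≈ 8.04 × 10^6 ft³

Direct-runoff ordinates (Q − Q_b): 0.00, 24.83, 71.87, 170.50, 138.43, 112.47, 91.40, 74.23, 60.27, 0.00 cfs.
ΣQ_DR = 744.0 cfs.
With Δt = 3 h = 10800 s, V = ΣQ_DR · Δt = 744.0 × 10800 = 8.04 × 10^6 ft³.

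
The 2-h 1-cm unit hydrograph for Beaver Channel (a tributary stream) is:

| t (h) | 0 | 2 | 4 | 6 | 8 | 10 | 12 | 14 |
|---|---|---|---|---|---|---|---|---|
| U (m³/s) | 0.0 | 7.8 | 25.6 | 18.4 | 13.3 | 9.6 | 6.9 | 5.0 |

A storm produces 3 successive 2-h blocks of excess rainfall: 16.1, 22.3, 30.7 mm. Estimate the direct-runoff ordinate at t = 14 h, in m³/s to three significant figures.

Q ≈ 52.9 m³/s

By discrete convolution, Q_j = Σ (P_i / 10 mm) · U_{j−i}.
At t = 14 h (j=7): Q = (16.1/10)·5.0 + (22.3/10)·6.9 + (30.7/10)·9.6 = 52.9 m³/s.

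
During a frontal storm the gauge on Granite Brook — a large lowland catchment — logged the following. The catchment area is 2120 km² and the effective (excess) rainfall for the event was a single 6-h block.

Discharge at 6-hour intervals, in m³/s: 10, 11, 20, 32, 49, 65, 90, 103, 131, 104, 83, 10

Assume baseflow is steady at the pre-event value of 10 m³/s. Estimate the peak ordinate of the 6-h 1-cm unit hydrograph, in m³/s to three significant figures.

U_p ≈ 202 m³/s

Direct runoff: 0.0, 1.0, 10.0, 22.0, 39.0, 55.0, 80.0, 93.0, 121.0, 94.0, 73.0, 0.0 m³/s; ΣQ_DR = 588.0 m³/s, peak = 121.0 m³/s.
Runoff depth d = ΣQ_DR·Δt / A = 588.0 × 21600 / (2120 km²) = 5.991 mm.
The 1-cm UH is the DRH scaled by (10 mm)/d, so U_p = 121.0 × 10/5.991 = 202 m³/s.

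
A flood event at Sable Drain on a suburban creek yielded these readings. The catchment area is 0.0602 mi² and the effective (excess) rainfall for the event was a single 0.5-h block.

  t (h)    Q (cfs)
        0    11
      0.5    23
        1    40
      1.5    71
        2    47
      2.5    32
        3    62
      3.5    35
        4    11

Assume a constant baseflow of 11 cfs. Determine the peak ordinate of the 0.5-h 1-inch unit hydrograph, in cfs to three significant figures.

Direct runoff: 0.0, 12.0, 29.0, 60.0, 36.0, 21.0, 51.0, 24.0, 0.0 cfs; ΣQ_DR = 233.0 cfs, peak = 60.0 cfs.
Runoff depth d = ΣQ_DR·Δt / A = 233.0 × 1800 / (0.0602 mi²) = 2.999 in.
The 1-inch UH is the DRH scaled by (1 in)/d, so U_p = 60.0 × 1/2.999 = 20.0 cfs.

U_p ≈ 20.0 cfs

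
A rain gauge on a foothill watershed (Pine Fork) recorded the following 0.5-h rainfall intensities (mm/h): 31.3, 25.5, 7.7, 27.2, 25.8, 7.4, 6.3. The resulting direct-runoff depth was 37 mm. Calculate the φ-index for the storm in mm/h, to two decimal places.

Only the 4 blocks with intensity above φ contribute runoff: 31.3, 25.5, 27.2, 25.8 mm/h.
Σ(I−φ)·Δt = d  ⇒  (31.3+25.5+27.2+25.8 − 4φ)·0.5 = 37
φ = (109.8 − 37/0.5) / 4 = 8.95 mm/h.

φ ≈ 8.95 mm/h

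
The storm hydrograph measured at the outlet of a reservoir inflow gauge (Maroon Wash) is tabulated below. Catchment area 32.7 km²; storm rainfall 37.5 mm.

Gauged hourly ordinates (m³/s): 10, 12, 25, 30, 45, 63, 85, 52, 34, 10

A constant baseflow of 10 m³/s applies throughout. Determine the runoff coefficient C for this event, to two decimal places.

ΣQ_DR = 266.0 m³/s; V = ΣQ_DR·Δt = 9.576 × 10^5 m³.
Runoff depth d = V / A = 29.28 mm.
C = d / P = 29.28 / 37.5 = 0.78.

C ≈ 0.78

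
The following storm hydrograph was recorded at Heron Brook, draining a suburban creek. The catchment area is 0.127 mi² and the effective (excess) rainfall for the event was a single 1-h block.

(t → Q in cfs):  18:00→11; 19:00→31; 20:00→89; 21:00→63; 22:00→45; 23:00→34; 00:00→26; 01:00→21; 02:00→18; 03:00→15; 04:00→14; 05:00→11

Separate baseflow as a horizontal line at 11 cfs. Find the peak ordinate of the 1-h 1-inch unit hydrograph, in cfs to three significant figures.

U_p ≈ 26.0 cfs

Direct runoff: 0.0, 20.0, 78.0, 52.0, 34.0, 23.0, 15.0, 10.0, 7.0, 4.0, 3.0, 0.0 cfs; ΣQ_DR = 246.0 cfs, peak = 78.0 cfs.
Runoff depth d = ΣQ_DR·Δt / A = 246.0 × 3600 / (0.127 mi²) = 3.002 in.
The 1-inch UH is the DRH scaled by (1 in)/d, so U_p = 78.0 × 1/3.002 = 26.0 cfs.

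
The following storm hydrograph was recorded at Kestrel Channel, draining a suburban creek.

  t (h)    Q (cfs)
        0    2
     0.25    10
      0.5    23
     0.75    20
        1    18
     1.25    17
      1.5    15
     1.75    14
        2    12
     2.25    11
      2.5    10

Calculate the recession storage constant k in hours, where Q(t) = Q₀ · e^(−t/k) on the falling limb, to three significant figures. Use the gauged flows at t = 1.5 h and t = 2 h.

On the falling limb, Q drops from 15 to 12 cfs between t = 1.5 h and t = 2 h (Δt = 0.5 h).
k = −Δt / ln(Q₂/Q₁) = −0.5 / ln(12/15) = 2.24 h.

k ≈ 2.24 h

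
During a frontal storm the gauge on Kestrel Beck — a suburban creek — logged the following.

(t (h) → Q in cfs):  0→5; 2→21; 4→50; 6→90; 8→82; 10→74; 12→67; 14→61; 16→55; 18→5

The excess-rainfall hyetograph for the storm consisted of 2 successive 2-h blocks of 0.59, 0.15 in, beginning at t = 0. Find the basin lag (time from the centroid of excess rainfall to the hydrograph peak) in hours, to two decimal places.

t_L ≈ 4.59 h

Centroid of excess rainfall: t_c = Σ P_i·t̄_i / ΣP_i = 1.4054 h (block centres at 1, 3 h).
Hydrograph peak occurs at t = 6 h, so basin lag t_L = 6 − 1.4054 = 4.59 h.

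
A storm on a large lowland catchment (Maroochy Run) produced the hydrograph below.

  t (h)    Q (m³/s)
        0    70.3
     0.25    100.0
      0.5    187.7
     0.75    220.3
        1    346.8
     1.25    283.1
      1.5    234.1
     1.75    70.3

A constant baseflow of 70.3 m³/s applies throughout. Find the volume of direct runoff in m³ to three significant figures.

V ≈ 8.55 × 10^5 m³

Direct-runoff ordinates (Q − Q_b): 0.0, 29.7, 117.4, 150.0, 276.5, 212.8, 163.8, 0.0 m³/s.
ΣQ_DR = 950.2 m³/s.
With Δt = 0.25 h = 900 s, V = ΣQ_DR · Δt = 950.2 × 900 = 8.55 × 10^5 m³.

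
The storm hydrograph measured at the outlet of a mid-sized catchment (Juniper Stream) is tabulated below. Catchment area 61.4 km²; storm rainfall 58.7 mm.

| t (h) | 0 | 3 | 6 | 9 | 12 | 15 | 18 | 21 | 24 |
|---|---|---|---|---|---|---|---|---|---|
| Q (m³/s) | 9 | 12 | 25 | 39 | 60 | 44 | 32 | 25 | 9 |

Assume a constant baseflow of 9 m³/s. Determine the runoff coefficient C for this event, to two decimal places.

ΣQ_DR = 174.0 m³/s; V = ΣQ_DR·Δt = 1.879 × 10^6 m³.
Runoff depth d = V / A = 30.61 mm.
C = d / P = 30.61 / 58.7 = 0.52.

C ≈ 0.52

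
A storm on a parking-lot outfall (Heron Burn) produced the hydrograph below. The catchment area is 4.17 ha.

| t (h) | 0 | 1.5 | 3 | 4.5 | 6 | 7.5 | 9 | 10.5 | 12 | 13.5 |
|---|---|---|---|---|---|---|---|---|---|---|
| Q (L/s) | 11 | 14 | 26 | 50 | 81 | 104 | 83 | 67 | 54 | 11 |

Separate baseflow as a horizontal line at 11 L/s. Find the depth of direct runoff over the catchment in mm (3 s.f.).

Direct runoff: 0.0, 3.0, 15.0, 39.0, 70.0, 93.0, 72.0, 56.0, 43.0, 0.0 L/s; ΣQ_DR = 391.0 L/s.
V = ΣQ_DR · Δt = 391.0 × 5400 s = 2.111 × 10^6 L.
Over A = 4.17 ha, depth = V / A = 50.6 mm.

d ≈ 50.6 mm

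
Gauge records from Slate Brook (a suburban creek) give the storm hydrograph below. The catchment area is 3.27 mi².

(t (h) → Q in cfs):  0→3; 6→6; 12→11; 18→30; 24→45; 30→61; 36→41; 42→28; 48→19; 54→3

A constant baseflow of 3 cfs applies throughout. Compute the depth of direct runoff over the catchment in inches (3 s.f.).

d ≈ 0.617 in

Direct runoff: 0.0, 3.0, 8.0, 27.0, 42.0, 58.0, 38.0, 25.0, 16.0, 0.0 cfs; ΣQ_DR = 217.0 cfs.
V = ΣQ_DR · Δt = 217.0 × 21600 s = 4.687 × 10^6 ft³.
Over A = 3.27 mi², depth = V / A = 0.617 in.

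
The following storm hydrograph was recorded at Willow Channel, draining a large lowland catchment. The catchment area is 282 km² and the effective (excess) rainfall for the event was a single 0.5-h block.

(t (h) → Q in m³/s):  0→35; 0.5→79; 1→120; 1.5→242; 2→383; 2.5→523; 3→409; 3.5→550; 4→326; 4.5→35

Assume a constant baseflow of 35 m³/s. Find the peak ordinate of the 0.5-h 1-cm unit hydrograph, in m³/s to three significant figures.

Direct runoff: 0.0, 44.0, 85.0, 207.0, 348.0, 488.0, 374.0, 515.0, 291.0, 0.0 m³/s; ΣQ_DR = 2352 m³/s, peak = 515.0 m³/s.
Runoff depth d = ΣQ_DR·Δt / A = 2352 × 1800 / (282 km²) = 15.01 mm.
The 1-cm UH is the DRH scaled by (10 mm)/d, so U_p = 515.0 × 10/15.01 = 343 m³/s.

U_p ≈ 343 m³/s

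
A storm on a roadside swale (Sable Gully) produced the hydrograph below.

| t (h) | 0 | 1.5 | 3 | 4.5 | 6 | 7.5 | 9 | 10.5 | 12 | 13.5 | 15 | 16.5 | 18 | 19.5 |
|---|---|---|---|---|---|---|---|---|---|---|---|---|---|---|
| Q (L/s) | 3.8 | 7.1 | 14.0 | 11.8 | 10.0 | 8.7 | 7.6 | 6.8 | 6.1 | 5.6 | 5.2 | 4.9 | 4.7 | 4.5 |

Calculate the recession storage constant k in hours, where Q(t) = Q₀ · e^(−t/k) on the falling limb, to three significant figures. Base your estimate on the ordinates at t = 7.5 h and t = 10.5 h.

k ≈ 12.2 h

On the falling limb, Q drops from 8.7 to 6.8 L/s between t = 7.5 h and t = 10.5 h (Δt = 3 h).
k = −Δt / ln(Q₂/Q₁) = −3 / ln(6.8/8.7) = 12.2 h.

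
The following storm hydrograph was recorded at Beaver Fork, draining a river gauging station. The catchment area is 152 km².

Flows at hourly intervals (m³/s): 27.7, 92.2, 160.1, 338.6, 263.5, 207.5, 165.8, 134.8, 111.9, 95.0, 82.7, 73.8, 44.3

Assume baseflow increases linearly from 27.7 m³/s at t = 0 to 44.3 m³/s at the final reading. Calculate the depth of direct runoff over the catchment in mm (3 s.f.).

d ≈ 31.5 mm

Direct runoff: 0.00, 63.12, 129.63, 306.75, 230.27, 172.88, 129.80, 97.42, 73.13, 54.85, 41.17, 30.88, 0.00 m³/s; ΣQ_DR = 1330 m³/s.
V = ΣQ_DR · Δt = 1330 × 3600 s = 4.788 × 10^6 m³.
Over A = 152 km², depth = V / A = 31.5 mm.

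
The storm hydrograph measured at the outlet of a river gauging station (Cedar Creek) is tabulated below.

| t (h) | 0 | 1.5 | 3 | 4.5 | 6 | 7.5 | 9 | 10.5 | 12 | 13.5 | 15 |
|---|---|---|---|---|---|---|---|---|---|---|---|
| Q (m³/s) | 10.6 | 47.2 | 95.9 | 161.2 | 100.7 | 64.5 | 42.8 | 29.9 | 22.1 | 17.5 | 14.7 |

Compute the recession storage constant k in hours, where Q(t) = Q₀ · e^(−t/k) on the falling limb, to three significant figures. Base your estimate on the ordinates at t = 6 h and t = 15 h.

k ≈ 4.68 h

On the falling limb, Q drops from 100.7 to 14.7 m³/s between t = 6 h and t = 15 h (Δt = 9 h).
k = −Δt / ln(Q₂/Q₁) = −9 / ln(14.7/100.7) = 4.68 h.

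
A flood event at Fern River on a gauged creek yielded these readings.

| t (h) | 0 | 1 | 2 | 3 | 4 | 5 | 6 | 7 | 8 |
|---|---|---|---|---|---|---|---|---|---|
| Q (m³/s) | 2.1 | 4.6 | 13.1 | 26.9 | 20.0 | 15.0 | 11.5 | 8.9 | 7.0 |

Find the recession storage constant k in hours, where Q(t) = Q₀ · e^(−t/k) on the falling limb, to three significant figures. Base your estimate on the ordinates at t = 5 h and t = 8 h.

On the falling limb, Q drops from 15.0 to 7.0 m³/s between t = 5 h and t = 8 h (Δt = 3 h).
k = −Δt / ln(Q₂/Q₁) = −3 / ln(7.0/15.0) = 3.94 h.

k ≈ 3.94 h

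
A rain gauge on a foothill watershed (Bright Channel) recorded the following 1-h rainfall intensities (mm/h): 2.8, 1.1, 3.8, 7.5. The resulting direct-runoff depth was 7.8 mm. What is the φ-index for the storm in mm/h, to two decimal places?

φ ≈ 2.10 mm/h

Only the 3 blocks with intensity above φ contribute runoff: 2.8, 3.8, 7.5 mm/h.
Σ(I−φ)·Δt = d  ⇒  (2.8+3.8+7.5 − 3φ)·1 = 7.8
φ = (14.10 − 7.8/1) / 3 = 2.10 mm/h.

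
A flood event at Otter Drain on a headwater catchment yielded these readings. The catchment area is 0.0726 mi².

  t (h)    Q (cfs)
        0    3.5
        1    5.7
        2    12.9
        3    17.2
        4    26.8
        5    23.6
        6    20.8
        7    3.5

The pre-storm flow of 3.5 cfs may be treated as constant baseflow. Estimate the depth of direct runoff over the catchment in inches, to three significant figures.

d ≈ 1.84 in

Direct runoff: 0.0, 2.2, 9.4, 13.7, 23.3, 20.1, 17.3, 0.0 cfs; ΣQ_DR = 86.00 cfs.
V = ΣQ_DR · Δt = 86.00 × 3600 s = 3.096 × 10^5 ft³.
Over A = 0.0726 mi², depth = V / A = 1.84 in.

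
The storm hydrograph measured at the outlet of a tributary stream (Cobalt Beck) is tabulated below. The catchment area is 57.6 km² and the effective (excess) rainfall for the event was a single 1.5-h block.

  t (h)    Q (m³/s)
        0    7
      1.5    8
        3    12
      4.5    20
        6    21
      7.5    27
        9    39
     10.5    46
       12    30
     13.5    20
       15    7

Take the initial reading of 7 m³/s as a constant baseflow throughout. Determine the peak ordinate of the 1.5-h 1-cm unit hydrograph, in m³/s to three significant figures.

U_p ≈ 26.0 m³/s

Direct runoff: 0.0, 1.0, 5.0, 13.0, 14.0, 20.0, 32.0, 39.0, 23.0, 13.0, 0.0 m³/s; ΣQ_DR = 160.0 m³/s, peak = 39.0 m³/s.
Runoff depth d = ΣQ_DR·Δt / A = 160.0 × 5400 / (57.6 km²) = 15.00 mm.
The 1-cm UH is the DRH scaled by (10 mm)/d, so U_p = 39.0 × 10/15.00 = 26.0 m³/s.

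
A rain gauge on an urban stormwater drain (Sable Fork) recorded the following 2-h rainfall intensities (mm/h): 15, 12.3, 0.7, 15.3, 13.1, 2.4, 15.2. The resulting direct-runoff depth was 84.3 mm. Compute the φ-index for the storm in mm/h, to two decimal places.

φ ≈ 5.75 mm/h

Only the 5 blocks with intensity above φ contribute runoff: 15, 12.3, 15.3, 13.1, 15.2 mm/h.
Σ(I−φ)·Δt = d  ⇒  (15+12.3+15.3+13.1+15.2 − 5φ)·2 = 84.3
φ = (70.90 − 84.3/2) / 5 = 5.75 mm/h.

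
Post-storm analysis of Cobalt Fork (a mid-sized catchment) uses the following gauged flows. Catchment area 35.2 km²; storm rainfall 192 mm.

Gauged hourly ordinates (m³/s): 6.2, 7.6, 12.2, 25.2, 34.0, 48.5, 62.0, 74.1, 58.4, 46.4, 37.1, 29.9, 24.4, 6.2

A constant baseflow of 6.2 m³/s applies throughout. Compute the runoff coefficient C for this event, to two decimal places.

ΣQ_DR = 385.4 m³/s; V = ΣQ_DR·Δt = 1.387 × 10^6 m³.
Runoff depth d = V / A = 39.42 mm.
C = d / P = 39.42 / 192 = 0.21.

C ≈ 0.21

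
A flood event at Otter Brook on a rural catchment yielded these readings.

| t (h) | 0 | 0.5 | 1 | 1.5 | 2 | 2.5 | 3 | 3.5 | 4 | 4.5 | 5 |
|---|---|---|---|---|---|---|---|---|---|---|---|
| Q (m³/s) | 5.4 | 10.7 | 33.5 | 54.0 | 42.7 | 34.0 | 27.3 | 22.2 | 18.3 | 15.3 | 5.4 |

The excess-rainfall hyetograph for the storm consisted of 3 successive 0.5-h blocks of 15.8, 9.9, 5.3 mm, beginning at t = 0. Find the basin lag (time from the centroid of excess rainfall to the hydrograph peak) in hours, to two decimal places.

t_L ≈ 0.92 h

Centroid of excess rainfall: t_c = Σ P_i·t̄_i / ΣP_i = 0.5806 h (block centres at 0.25, 0.75, 1.25 h).
Hydrograph peak occurs at t = 1.5 h, so basin lag t_L = 1.5 − 0.5806 = 0.92 h.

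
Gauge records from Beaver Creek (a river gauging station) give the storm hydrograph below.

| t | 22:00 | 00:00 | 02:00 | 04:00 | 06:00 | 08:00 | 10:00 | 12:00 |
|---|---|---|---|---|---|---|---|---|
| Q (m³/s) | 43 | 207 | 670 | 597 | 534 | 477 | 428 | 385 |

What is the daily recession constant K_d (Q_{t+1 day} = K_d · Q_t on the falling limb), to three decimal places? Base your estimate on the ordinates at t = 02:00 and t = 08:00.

K_d ≈ 0.257

Between t = 02:00 and t = 08:00 the flow falls from 670 to 477 m³/s over 3×2 h = 6 h.
Per-interval ratio K = (477/670)^(1/3) = 0.8929; K_d = K^(24/2) = 0.257.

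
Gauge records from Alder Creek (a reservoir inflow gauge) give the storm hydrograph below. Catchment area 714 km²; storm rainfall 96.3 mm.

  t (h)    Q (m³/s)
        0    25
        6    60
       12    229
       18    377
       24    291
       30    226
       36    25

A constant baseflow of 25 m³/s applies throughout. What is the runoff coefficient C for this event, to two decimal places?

ΣQ_DR = 1058 m³/s; V = ΣQ_DR·Δt = 2.285 × 10^7 m³.
Runoff depth d = V / A = 32.01 mm.
C = d / P = 32.01 / 96.3 = 0.33.

C ≈ 0.33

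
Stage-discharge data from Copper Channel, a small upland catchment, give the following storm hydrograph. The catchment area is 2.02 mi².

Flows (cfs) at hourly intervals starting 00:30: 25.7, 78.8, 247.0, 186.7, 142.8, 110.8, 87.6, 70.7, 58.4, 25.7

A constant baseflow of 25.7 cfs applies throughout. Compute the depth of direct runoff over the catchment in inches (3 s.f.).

d ≈ 0.596 in

Direct runoff: 0.0, 53.1, 221.3, 161.0, 117.1, 85.1, 61.9, 45.0, 32.7, 0.0 cfs; ΣQ_DR = 777.2 cfs.
V = ΣQ_DR · Δt = 777.2 × 3600 s = 2.798 × 10^6 ft³.
Over A = 2.02 mi², depth = V / A = 0.596 in.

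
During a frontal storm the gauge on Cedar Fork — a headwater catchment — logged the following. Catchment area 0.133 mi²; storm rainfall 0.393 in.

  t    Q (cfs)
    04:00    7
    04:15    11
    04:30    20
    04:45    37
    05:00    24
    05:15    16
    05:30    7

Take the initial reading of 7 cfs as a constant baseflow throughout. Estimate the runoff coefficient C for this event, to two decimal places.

C ≈ 0.54

ΣQ_DR = 73.00 cfs; V = ΣQ_DR·Δt = 65700 ft³.
Runoff depth d = V / A = 0.2126 in.
C = d / P = 0.2126 / 0.393 = 0.54.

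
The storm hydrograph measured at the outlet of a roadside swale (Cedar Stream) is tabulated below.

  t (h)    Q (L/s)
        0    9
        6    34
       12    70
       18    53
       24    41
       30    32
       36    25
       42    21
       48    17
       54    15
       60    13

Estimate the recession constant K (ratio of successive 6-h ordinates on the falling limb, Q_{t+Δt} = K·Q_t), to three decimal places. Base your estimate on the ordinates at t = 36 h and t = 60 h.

K ≈ 0.849

Using the recession-limb readings at t = 36 h and t = 60 h: Q falls from 25 to 13 L/s over 4 intervals.
K = (Q₂/Q₁)^(1/4) = (13/25)^(1/4) = 0.849.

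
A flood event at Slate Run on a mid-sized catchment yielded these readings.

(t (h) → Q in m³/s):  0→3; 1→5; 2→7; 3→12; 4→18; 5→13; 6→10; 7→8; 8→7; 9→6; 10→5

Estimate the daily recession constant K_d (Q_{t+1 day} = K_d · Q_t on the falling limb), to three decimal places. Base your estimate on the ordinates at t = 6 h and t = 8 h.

K_d ≈ 0.014

Between t = 6 h and t = 8 h the flow falls from 10 to 7 m³/s over 2×1 h = 2 h.
Per-interval ratio K = (7/10)^(1/2) = 0.8367; K_d = K^(24/1) = 0.014.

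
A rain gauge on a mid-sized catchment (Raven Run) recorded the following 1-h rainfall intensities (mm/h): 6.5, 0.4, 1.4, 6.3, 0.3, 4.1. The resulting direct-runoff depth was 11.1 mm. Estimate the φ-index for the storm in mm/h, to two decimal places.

Only the 3 blocks with intensity above φ contribute runoff: 6.5, 6.3, 4.1 mm/h.
Σ(I−φ)·Δt = d  ⇒  (6.5+6.3+4.1 − 3φ)·1 = 11.1
φ = (16.90 − 11.1/1) / 3 = 1.93 mm/h.

φ ≈ 1.93 mm/h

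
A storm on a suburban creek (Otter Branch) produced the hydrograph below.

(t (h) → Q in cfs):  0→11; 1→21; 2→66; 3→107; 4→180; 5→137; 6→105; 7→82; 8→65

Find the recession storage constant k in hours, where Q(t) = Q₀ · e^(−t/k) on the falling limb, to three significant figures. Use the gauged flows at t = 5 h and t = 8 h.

On the falling limb, Q drops from 137 to 65 cfs between t = 5 h and t = 8 h (Δt = 3 h).
k = −Δt / ln(Q₂/Q₁) = −3 / ln(65/137) = 4.02 h.

k ≈ 4.02 h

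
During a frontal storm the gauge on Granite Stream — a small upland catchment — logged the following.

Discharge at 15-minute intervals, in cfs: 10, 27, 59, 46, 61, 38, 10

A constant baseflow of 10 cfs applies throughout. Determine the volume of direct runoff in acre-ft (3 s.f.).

V ≈ 3.74 acre-ft

Direct-runoff ordinates (Q − Q_b): 0.0, 17.0, 49.0, 36.0, 51.0, 28.0, 0.0 cfs.
ΣQ_DR = 181.0 cfs.
With Δt = 0.25 h = 900 s, V = ΣQ_DR · Δt = 181.0 × 900 = 1.63 × 10^5 ft³ = 3.74 acre-ft.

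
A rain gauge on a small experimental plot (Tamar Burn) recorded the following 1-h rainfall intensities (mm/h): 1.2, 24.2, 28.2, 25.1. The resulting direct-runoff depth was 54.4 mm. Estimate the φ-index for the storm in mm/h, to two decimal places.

Only the 3 blocks with intensity above φ contribute runoff: 24.2, 28.2, 25.1 mm/h.
Σ(I−φ)·Δt = d  ⇒  (24.2+28.2+25.1 − 3φ)·1 = 54.4
φ = (77.50 − 54.4/1) / 3 = 7.70 mm/h.

φ ≈ 7.70 mm/h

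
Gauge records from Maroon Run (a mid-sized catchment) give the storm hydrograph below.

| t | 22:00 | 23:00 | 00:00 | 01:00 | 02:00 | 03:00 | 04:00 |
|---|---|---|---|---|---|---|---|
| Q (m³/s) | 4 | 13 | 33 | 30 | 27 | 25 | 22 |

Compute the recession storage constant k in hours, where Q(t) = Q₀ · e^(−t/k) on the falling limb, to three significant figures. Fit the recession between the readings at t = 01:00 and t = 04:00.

k ≈ 9.67 h

On the falling limb, Q drops from 30 to 22 m³/s between t = 01:00 and t = 04:00 (Δt = 3 h).
k = −Δt / ln(Q₂/Q₁) = −3 / ln(22/30) = 9.67 h.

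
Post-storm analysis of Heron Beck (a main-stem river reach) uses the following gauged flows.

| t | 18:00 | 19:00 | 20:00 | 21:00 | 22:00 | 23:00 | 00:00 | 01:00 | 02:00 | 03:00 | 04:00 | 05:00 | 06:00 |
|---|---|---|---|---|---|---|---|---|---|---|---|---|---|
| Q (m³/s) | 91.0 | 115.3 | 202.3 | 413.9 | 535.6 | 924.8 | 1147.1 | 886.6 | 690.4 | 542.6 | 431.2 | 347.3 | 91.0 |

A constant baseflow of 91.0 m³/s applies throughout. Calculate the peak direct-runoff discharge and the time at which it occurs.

Q_p = 1056.1 m³/s at t = 00:00

Subtracting baseflow gives direct-runoff ordinates: 0.0, 24.3, 111.3, 322.9, 444.6, 833.8, 1056.1, 795.6, 599.4, 451.6, 340.2, 256.3, 0.0 m³/s.
The maximum is 1056.1 m³/s, occurring at the reading for t = 00:00.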